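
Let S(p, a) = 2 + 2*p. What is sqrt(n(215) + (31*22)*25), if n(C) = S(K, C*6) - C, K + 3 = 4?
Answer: 3*sqrt(1871) ≈ 129.77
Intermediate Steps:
K = 1 (K = -3 + 4 = 1)
n(C) = 4 - C (n(C) = (2 + 2*1) - C = (2 + 2) - C = 4 - C)
sqrt(n(215) + (31*22)*25) = sqrt((4 - 1*215) + (31*22)*25) = sqrt((4 - 215) + 682*25) = sqrt(-211 + 17050) = sqrt(16839) = 3*sqrt(1871)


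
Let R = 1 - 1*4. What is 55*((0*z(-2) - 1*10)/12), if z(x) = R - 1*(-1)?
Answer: -275/6 ≈ -45.833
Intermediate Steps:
R = -3 (R = 1 - 4 = -3)
z(x) = -2 (z(x) = -3 - 1*(-1) = -3 + 1 = -2)
55*((0*z(-2) - 1*10)/12) = 55*((0*(-2) - 1*10)/12) = 55*((0 - 10)*(1/12)) = 55*(-10*1/12) = 55*(-5/6) = -275/6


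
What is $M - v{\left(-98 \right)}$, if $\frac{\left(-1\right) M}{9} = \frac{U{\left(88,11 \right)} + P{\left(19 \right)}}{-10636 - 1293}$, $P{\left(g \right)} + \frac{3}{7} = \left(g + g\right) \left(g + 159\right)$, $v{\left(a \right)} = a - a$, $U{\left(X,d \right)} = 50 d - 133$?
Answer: $\frac{452376}{83503} \approx 5.4175$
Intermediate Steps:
$U{\left(X,d \right)} = -133 + 50 d$
$v{\left(a \right)} = 0$
$P{\left(g \right)} = - \frac{3}{7} + 2 g \left(159 + g\right)$ ($P{\left(g \right)} = - \frac{3}{7} + \left(g + g\right) \left(g + 159\right) = - \frac{3}{7} + 2 g \left(159 + g\right)$)
$M = \frac{452376}{83503}$ ($M = - 9 \frac{\left(-133 + 50 \cdot 11\right) + \left(- \frac{3}{7} + 2 \cdot 19^{2} + 318 \cdot 19\right)}{-10636 - 1293} = - 9 \frac{\left(-133 + 550\right) + \left(- \frac{3}{7} + 2 \cdot 361 + 6042\right)}{-11929} = - 9 \left(417 + \left(- \frac{3}{7} + 722 + 6042\right)\right) \left(- \frac{1}{11929}\right) = - 9 \left(417 + \frac{47345}{7}\right) \left(- \frac{1}{11929}\right) = - 9 \cdot \frac{50264}{7} \left(- \frac{1}{11929}\right) = \left(-9\right) \left(- \frac{50264}{83503}\right) = \frac{452376}{83503} \approx 5.4175$)
$M - v{\left(-98 \right)} = \frac{452376}{83503} - 0 = \frac{452376}{83503} + 0 = \frac{452376}{83503}$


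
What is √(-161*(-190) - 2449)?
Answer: √28141 ≈ 167.75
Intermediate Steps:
√(-161*(-190) - 2449) = √(30590 - 2449) = √28141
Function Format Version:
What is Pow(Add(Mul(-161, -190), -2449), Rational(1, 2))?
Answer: Pow(28141, Rational(1, 2)) ≈ 167.75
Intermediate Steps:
Pow(Add(Mul(-161, -190), -2449), Rational(1, 2)) = Pow(Add(30590, -2449), Rational(1, 2)) = Pow(28141, Rational(1, 2))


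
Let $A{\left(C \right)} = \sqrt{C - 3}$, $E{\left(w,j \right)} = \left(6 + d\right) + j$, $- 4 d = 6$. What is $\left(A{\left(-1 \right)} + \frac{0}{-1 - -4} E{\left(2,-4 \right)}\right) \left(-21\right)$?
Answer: $- 42 i \approx - 42.0 i$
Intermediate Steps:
$d = - \frac{3}{2}$ ($d = \left(- \frac{1}{4}\right) 6 = - \frac{3}{2} \approx -1.5$)
$E{\left(w,j \right)} = \frac{9}{2} + j$ ($E{\left(w,j \right)} = \left(6 - \frac{3}{2}\right) + j = \frac{9}{2} + j$)
$A{\left(C \right)} = \sqrt{-3 + C}$
$\left(A{\left(-1 \right)} + \frac{0}{-1 - -4} E{\left(2,-4 \right)}\right) \left(-21\right) = \left(\sqrt{-3 - 1} + \frac{0}{-1 - -4} \left(\frac{9}{2} - 4\right)\right) \left(-21\right) = \left(\sqrt{-4} + \frac{0}{-1 + 4} \cdot \frac{1}{2}\right) \left(-21\right) = \left(2 i + \frac{0}{3} \cdot \frac{1}{2}\right) \left(-21\right) = \left(2 i + 0 \cdot \frac{1}{3} \cdot \frac{1}{2}\right) \left(-21\right) = \left(2 i + 0 \cdot \frac{1}{2}\right) \left(-21\right) = \left(2 i + 0\right) \left(-21\right) = 2 i \left(-21\right) = - 42 i$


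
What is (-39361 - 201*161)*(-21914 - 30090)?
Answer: 3729830888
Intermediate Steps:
(-39361 - 201*161)*(-21914 - 30090) = (-39361 - 32361)*(-52004) = -71722*(-52004) = 3729830888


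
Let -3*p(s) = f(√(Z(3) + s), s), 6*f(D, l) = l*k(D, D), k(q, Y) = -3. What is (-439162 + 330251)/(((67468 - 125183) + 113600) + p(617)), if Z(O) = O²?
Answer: -653466/335927 ≈ -1.9453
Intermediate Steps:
f(D, l) = -l/2 (f(D, l) = (l*(-3))/6 = (-3*l)/6 = -l/2)
p(s) = s/6 (p(s) = -(-1)*s/6 = s/6)
(-439162 + 330251)/(((67468 - 125183) + 113600) + p(617)) = (-439162 + 330251)/(((67468 - 125183) + 113600) + (⅙)*617) = -108911/((-57715 + 113600) + 617/6) = -108911/(55885 + 617/6) = -108911/335927/6 = -108911*6/335927 = -653466/335927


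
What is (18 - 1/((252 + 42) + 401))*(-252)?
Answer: -3152268/695 ≈ -4535.6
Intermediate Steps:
(18 - 1/((252 + 42) + 401))*(-252) = (18 - 1/(294 + 401))*(-252) = (18 - 1/695)*(-252) = (12509/695)*(-252) = -3152268/695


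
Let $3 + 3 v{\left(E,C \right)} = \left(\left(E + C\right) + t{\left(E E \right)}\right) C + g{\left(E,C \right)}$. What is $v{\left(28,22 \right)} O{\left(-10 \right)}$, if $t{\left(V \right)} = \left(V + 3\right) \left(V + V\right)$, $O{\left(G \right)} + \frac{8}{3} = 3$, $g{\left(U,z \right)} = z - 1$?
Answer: $\frac{27149470}{9} \approx 3.0166 \cdot 10^{6}$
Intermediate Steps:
$g{\left(U,z \right)} = -1 + z$
$O{\left(G \right)} = \frac{1}{3}$ ($O{\left(G \right)} = - \frac{8}{3} + 3 = \frac{1}{3}$)
$t{\left(V \right)} = 2 V \left(3 + V\right)$ ($t{\left(V \right)} = \left(3 + V\right) 2 V = 2 V \left(3 + V\right)$)
$v{\left(E,C \right)} = - \frac{4}{3} + \frac{C}{3} + \frac{C \left(C + E + 2 E^{2} \left(3 + E^{2}\right)\right)}{3}$ ($v{\left(E,C \right)} = -1 + \frac{\left(\left(E + C\right) + 2 E E \left(3 + E E\right)\right) C + \left(-1 + C\right)}{3} = -1 + \frac{\left(\left(C + E\right) + 2 E^{2} \left(3 + E^{2}\right)\right) C + \left(-1 + C\right)}{3} = -1 + \frac{\left(C + E + 2 E^{2} \left(3 + E^{2}\right)\right) C + \left(-1 + C\right)}{3} = -1 + \frac{C \left(C + E + 2 E^{2} \left(3 + E^{2}\right)\right) + \left(-1 + C\right)}{3} = -1 + \frac{-1 + C + C \left(C + E + 2 E^{2} \left(3 + E^{2}\right)\right)}{3} = -1 + \left(- \frac{1}{3} + \frac{C}{3} + \frac{C \left(C + E + 2 E^{2} \left(3 + E^{2}\right)\right)}{3}\right) = - \frac{4}{3} + \frac{C}{3} + \frac{C \left(C + E + 2 E^{2} \left(3 + E^{2}\right)\right)}{3}$)
$v{\left(28,22 \right)} O{\left(-10 \right)} = \left(- \frac{4}{3} + \frac{1}{3} \cdot 22 + \frac{22^{2}}{3} + \frac{1}{3} \cdot 22 \cdot 28 + \frac{2}{3} \cdot 22 \cdot 28^{2} \left(3 + 28^{2}\right)\right) \frac{1}{3} = \left(- \frac{4}{3} + \frac{22}{3} + \frac{1}{3} \cdot 484 + \frac{616}{3} + \frac{2}{3} \cdot 22 \cdot 784 \left(3 + 784\right)\right) \frac{1}{3} = \left(- \frac{4}{3} + \frac{22}{3} + \frac{484}{3} + \frac{616}{3} + \frac{2}{3} \cdot 22 \cdot 784 \cdot 787\right) \frac{1}{3} = \left(- \frac{4}{3} + \frac{22}{3} + \frac{484}{3} + \frac{616}{3} + \frac{27148352}{3}\right) \frac{1}{3} = \frac{27149470}{3} \cdot \frac{1}{3} = \frac{27149470}{9}$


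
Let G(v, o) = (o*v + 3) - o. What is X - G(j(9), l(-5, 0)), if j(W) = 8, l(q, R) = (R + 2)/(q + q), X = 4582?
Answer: 22902/5 ≈ 4580.4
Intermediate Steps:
l(q, R) = (2 + R)/(2*q) (l(q, R) = (2 + R)/((2*q)) = (2 + R)*(1/(2*q)) = (2 + R)/(2*q))
G(v, o) = 3 - o + o*v (G(v, o) = (3 + o*v) - o = 3 - o + o*v)
X - G(j(9), l(-5, 0)) = 4582 - (3 - (2 + 0)/(2*(-5)) + ((½)*(2 + 0)/(-5))*8) = 4582 - (3 - (-1)*2/(2*5) + ((½)*(-⅕)*2)*8) = 4582 - (3 - 1*(-⅕) - ⅕*8) = 4582 - (3 + ⅕ - 8/5) = 4582 - 1*8/5 = 4582 - 8/5 = 22902/5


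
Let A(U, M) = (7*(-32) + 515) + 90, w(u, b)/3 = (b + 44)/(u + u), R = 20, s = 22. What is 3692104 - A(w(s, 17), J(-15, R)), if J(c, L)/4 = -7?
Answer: 3691723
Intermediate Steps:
J(c, L) = -28 (J(c, L) = 4*(-7) = -28)
w(u, b) = 3*(44 + b)/(2*u) (w(u, b) = 3*((b + 44)/(u + u)) = 3*((44 + b)/((2*u))) = 3*((44 + b)*(1/(2*u))) = 3*((44 + b)/(2*u)) = 3*(44 + b)/(2*u))
A(U, M) = 381 (A(U, M) = (-224 + 515) + 90 = 291 + 90 = 381)
3692104 - A(w(s, 17), J(-15, R)) = 3692104 - 1*381 = 3692104 - 381 = 3691723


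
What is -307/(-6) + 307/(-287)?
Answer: 86267/1722 ≈ 50.097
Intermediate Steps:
-307/(-6) + 307/(-287) = -307*(-⅙) + 307*(-1/287) = 307/6 - 307/287 = 86267/1722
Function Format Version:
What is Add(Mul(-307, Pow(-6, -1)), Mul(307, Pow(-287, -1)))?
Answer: Rational(86267, 1722) ≈ 50.097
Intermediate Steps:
Add(Mul(-307, Pow(-6, -1)), Mul(307, Pow(-287, -1))) = Add(Mul(-307, Rational(-1, 6)), Mul(307, Rational(-1, 287))) = Add(Rational(307, 6), Rational(-307, 287)) = Rational(86267, 1722)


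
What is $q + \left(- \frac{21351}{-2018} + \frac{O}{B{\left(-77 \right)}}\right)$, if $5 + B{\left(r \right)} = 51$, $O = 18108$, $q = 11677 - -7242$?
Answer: $\frac{896868511}{46414} \approx 19323.0$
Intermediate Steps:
$q = 18919$ ($q = 11677 + 7242 = 18919$)
$B{\left(r \right)} = 46$ ($B{\left(r \right)} = -5 + 51 = 46$)
$q + \left(- \frac{21351}{-2018} + \frac{O}{B{\left(-77 \right)}}\right) = 18919 + \left(- \frac{21351}{-2018} + \frac{18108}{46}\right) = 18919 + \left(\left(-21351\right) \left(- \frac{1}{2018}\right) + 18108 \cdot \frac{1}{46}\right) = 18919 + \left(\frac{21351}{2018} + \frac{9054}{23}\right) = 18919 + \frac{18762045}{46414} = \frac{896868511}{46414}$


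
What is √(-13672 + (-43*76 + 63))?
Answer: I*√16877 ≈ 129.91*I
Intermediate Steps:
√(-13672 + (-43*76 + 63)) = √(-13672 + (-3268 + 63)) = √(-13672 - 3205) = √(-16877) = I*√16877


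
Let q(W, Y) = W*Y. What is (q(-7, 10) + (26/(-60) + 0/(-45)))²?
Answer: 4464769/900 ≈ 4960.9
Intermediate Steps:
(q(-7, 10) + (26/(-60) + 0/(-45)))² = (-7*10 + (26/(-60) + 0/(-45)))² = (-70 + (26*(-1/60) + 0*(-1/45)))² = (-70 + (-13/30 + 0))² = (-70 - 13/30)² = (-2113/30)² = 4464769/900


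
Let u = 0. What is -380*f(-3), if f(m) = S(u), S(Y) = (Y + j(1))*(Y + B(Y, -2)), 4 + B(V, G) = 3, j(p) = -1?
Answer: -380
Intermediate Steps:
B(V, G) = -1 (B(V, G) = -4 + 3 = -1)
S(Y) = (-1 + Y)² (S(Y) = (Y - 1)*(Y - 1) = (-1 + Y)*(-1 + Y) = (-1 + Y)²)
f(m) = 1 (f(m) = 1 + 0² - 2*0 = 1 + 0 + 0 = 1)
-380*f(-3) = -380*1 = -380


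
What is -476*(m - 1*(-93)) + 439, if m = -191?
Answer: 47087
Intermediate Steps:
-476*(m - 1*(-93)) + 439 = -476*(-191 - 1*(-93)) + 439 = -476*(-191 + 93) + 439 = -476*(-98) + 439 = 46648 + 439 = 47087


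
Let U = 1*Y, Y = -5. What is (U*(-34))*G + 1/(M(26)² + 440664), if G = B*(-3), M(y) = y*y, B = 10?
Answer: -4577963999/897640 ≈ -5100.0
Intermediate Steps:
M(y) = y²
U = -5 (U = 1*(-5) = -5)
G = -30 (G = 10*(-3) = -30)
(U*(-34))*G + 1/(M(26)² + 440664) = -5*(-34)*(-30) + 1/((26²)² + 440664) = 170*(-30) + 1/(676² + 440664) = -5100 + 1/(456976 + 440664) = -5100 + 1/897640 = -4577963999/897640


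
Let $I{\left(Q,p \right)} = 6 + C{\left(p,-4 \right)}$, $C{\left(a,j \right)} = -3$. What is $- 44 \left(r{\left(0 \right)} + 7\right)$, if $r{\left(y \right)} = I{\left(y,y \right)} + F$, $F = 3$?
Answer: $-572$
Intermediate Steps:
$I{\left(Q,p \right)} = 3$ ($I{\left(Q,p \right)} = 6 - 3 = 3$)
$r{\left(y \right)} = 6$ ($r{\left(y \right)} = 3 + 3 = 6$)
$- 44 \left(r{\left(0 \right)} + 7\right) = - 44 \left(6 + 7\right) = \left(-44\right) 13 = -572$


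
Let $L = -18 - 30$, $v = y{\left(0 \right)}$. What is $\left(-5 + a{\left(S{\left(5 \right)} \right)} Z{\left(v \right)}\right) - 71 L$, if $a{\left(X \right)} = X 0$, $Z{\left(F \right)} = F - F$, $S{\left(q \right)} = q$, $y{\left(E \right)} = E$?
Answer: $3403$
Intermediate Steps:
$v = 0$
$Z{\left(F \right)} = 0$
$a{\left(X \right)} = 0$
$L = -48$
$\left(-5 + a{\left(S{\left(5 \right)} \right)} Z{\left(v \right)}\right) - 71 L = \left(-5 + 0 \cdot 0\right) - -3408 = \left(-5 + 0\right) + 3408 = -5 + 3408 = 3403$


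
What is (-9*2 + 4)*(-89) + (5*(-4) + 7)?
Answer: 1233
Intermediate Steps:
(-9*2 + 4)*(-89) + (5*(-4) + 7) = (-18 + 4)*(-89) + (-20 + 7) = -14*(-89) - 13 = 1246 - 13 = 1233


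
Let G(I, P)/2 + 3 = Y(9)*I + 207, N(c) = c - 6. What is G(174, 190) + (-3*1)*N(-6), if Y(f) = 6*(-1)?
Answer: -1644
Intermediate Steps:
N(c) = -6 + c
Y(f) = -6
G(I, P) = 408 - 12*I (G(I, P) = -6 + 2*(-6*I + 207) = -6 + 2*(207 - 6*I) = -6 + (414 - 12*I) = 408 - 12*I)
G(174, 190) + (-3*1)*N(-6) = (408 - 12*174) + (-3*1)*(-6 - 6) = (408 - 2088) - 3*(-12) = -1680 + 36 = -1644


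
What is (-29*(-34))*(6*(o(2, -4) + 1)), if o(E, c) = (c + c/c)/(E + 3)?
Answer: 11832/5 ≈ 2366.4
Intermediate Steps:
o(E, c) = (1 + c)/(3 + E) (o(E, c) = (c + 1)/(3 + E) = (1 + c)/(3 + E))
(-29*(-34))*(6*(o(2, -4) + 1)) = (-29*(-34))*(6*((1 - 4)/(3 + 2) + 1)) = 986*(6*(-3/5 + 1)) = 986*(6*(2/5)) = 986*(12/5) = 11832/5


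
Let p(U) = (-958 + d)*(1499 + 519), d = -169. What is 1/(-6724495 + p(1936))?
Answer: -1/8998781 ≈ -1.1113e-7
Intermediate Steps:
p(U) = -2274286 (p(U) = (-958 - 169)*(1499 + 519) = -1127*2018 = -2274286)
1/(-6724495 + p(1936)) = 1/(-6724495 - 2274286) = 1/(-8998781) = -1/8998781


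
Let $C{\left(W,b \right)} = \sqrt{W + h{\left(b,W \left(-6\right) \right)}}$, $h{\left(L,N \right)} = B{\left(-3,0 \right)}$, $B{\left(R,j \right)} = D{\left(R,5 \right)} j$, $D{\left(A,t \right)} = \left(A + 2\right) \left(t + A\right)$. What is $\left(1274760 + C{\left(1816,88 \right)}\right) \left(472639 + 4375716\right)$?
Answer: $6180489019800 + 9696710 \sqrt{454} \approx 6.1807 \cdot 10^{12}$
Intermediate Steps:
$D{\left(A,t \right)} = \left(2 + A\right) \left(A + t\right)$
$B{\left(R,j \right)} = j \left(10 + R^{2} + 7 R\right)$ ($B{\left(R,j \right)} = \left(R^{2} + 2 R + 2 \cdot 5 + R 5\right) j = \left(R^{2} + 2 R + 10 + 5 R\right) j = \left(10 + R^{2} + 7 R\right) j = j \left(10 + R^{2} + 7 R\right)$)
$h{\left(L,N \right)} = 0$ ($h{\left(L,N \right)} = 0 \left(10 + \left(-3\right)^{2} + 7 \left(-3\right)\right) = 0 \left(10 + 9 - 21\right) = 0 \left(-2\right) = 0$)
$C{\left(W,b \right)} = \sqrt{W}$ ($C{\left(W,b \right)} = \sqrt{W + 0} = \sqrt{W}$)
$\left(1274760 + C{\left(1816,88 \right)}\right) \left(472639 + 4375716\right) = \left(1274760 + \sqrt{1816}\right) \left(472639 + 4375716\right) = \left(1274760 + 2 \sqrt{454}\right) 4848355 = 6180489019800 + 9696710 \sqrt{454}$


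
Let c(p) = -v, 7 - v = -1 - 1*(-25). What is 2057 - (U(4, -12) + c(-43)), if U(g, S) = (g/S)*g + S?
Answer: 6160/3 ≈ 2053.3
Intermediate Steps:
v = -17 (v = 7 - (-1 - 1*(-25)) = 7 - (-1 + 25) = 7 - 1*24 = 7 - 24 = -17)
c(p) = 17 (c(p) = -1*(-17) = 17)
U(g, S) = S + g**2/S (U(g, S) = g**2/S + S = S + g**2/S)
2057 - (U(4, -12) + c(-43)) = 2057 - ((-12 + 4**2/(-12)) + 17) = 2057 - ((-12 - 1/12*16) + 17) = 2057 - ((-12 - 4/3) + 17) = 2057 - (-40/3 + 17) = 2057 - 1*11/3 = 2057 - 11/3 = 6160/3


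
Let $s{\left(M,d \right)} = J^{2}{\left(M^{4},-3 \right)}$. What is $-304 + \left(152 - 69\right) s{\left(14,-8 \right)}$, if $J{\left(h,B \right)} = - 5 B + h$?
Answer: $122586165859$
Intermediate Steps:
$J{\left(h,B \right)} = h - 5 B$
$s{\left(M,d \right)} = \left(15 + M^{4}\right)^{2}$ ($s{\left(M,d \right)} = \left(M^{4} - -15\right)^{2} = \left(M^{4} + 15\right)^{2} = \left(15 + M^{4}\right)^{2}$)
$-304 + \left(152 - 69\right) s{\left(14,-8 \right)} = -304 + \left(152 - 69\right) \left(15 + 14^{4}\right)^{2} = -304 + 83 \left(15 + 38416\right)^{2} = -304 + 83 \cdot 38431^{2} = -304 + 83 \cdot 1476941761 = -304 + 122586166163 = 122586165859$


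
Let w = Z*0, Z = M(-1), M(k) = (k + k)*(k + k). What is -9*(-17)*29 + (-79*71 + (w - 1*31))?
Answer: -1203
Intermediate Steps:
M(k) = 4*k**2 (M(k) = (2*k)*(2*k) = 4*k**2)
Z = 4 (Z = 4*(-1)**2 = 4*1 = 4)
w = 0 (w = 4*0 = 0)
-9*(-17)*29 + (-79*71 + (w - 1*31)) = -9*(-17)*29 + (-79*71 + (0 - 1*31)) = 153*29 + (-5609 + (0 - 31)) = 4437 + (-5609 - 31) = 4437 - 5640 = -1203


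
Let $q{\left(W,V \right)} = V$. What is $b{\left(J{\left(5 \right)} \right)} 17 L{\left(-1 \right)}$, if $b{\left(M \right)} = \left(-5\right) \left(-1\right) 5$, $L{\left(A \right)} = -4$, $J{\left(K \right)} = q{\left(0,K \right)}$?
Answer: $-1700$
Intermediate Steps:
$J{\left(K \right)} = K$
$b{\left(M \right)} = 25$ ($b{\left(M \right)} = 5 \cdot 5 = 25$)
$b{\left(J{\left(5 \right)} \right)} 17 L{\left(-1 \right)} = 25 \cdot 17 \left(-4\right) = 425 \left(-4\right) = -1700$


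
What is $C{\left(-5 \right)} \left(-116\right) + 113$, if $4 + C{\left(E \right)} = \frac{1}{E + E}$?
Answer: $\frac{2943}{5} \approx 588.6$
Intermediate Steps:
$C{\left(E \right)} = -4 + \frac{1}{2 E}$ ($C{\left(E \right)} = -4 + \frac{1}{E + E} = -4 + \frac{1}{2 E}$)
$C{\left(-5 \right)} \left(-116\right) + 113 = \left(-4 + \frac{1}{2 \left(-5\right)}\right) \left(-116\right) + 113 = \left(-4 + \frac{1}{2} \left(- \frac{1}{5}\right)\right) \left(-116\right) + 113 = \left(-4 - \frac{1}{10}\right) \left(-116\right) + 113 = \left(- \frac{41}{10}\right) \left(-116\right) + 113 = \frac{2378}{5} + 113 = \frac{2943}{5}$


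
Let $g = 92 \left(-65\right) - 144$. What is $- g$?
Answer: $6124$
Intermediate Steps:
$g = -6124$ ($g = -5980 - 144 = -6124$)
$- g = \left(-1\right) \left(-6124\right) = 6124$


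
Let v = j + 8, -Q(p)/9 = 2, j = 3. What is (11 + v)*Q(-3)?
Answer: -396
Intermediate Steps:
Q(p) = -18 (Q(p) = -9*2 = -18)
v = 11 (v = 3 + 8 = 11)
(11 + v)*Q(-3) = (11 + 11)*(-18) = 22*(-18) = -396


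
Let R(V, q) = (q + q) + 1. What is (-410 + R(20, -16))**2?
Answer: 194481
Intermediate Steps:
R(V, q) = 1 + 2*q (R(V, q) = 2*q + 1 = 1 + 2*q)
(-410 + R(20, -16))**2 = (-410 + (1 + 2*(-16)))**2 = (-410 + (1 - 32))**2 = (-410 - 31)**2 = (-441)**2 = 194481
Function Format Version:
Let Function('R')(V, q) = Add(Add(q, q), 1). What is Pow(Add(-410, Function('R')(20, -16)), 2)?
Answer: 194481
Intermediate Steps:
Function('R')(V, q) = Add(1, Mul(2, q)) (Function('R')(V, q) = Add(Mul(2, q), 1) = Add(1, Mul(2, q)))
Pow(Add(-410, Function('R')(20, -16)), 2) = Pow(Add(-410, Add(1, Mul(2, -16))), 2) = Pow(Add(-410, Add(1, -32)), 2) = Pow(Add(-410, -31), 2) = Pow(-441, 2) = 194481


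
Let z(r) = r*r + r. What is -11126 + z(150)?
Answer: 11524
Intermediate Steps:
z(r) = r + r**2 (z(r) = r**2 + r = r + r**2)
-11126 + z(150) = -11126 + 150*(1 + 150) = -11126 + 150*151 = -11126 + 22650 = 11524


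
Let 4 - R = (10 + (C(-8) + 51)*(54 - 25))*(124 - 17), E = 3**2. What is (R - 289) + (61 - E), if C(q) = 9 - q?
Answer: -212307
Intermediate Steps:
E = 9
R = -212070 (R = 4 - (10 + ((9 - 1*(-8)) + 51)*(54 - 25))*(124 - 17) = 4 - (10 + ((9 + 8) + 51)*29)*107 = 4 - (10 + (17 + 51)*29)*107 = 4 - (10 + 68*29)*107 = 4 - (10 + 1972)*107 = 4 - 1982*107 = 4 - 1*212074 = 4 - 212074 = -212070)
(R - 289) + (61 - E) = (-212070 - 289) + (61 - 1*9) = -212359 + (61 - 9) = -212359 + 52 = -212307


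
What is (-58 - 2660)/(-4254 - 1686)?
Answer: 151/330 ≈ 0.45758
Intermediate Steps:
(-58 - 2660)/(-4254 - 1686) = -2718/(-5940) = -2718*(-1/5940) = 151/330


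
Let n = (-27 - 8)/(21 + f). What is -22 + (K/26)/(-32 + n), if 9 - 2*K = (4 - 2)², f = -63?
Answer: -106979/4862 ≈ -22.003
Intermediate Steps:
K = 5/2 (K = 9/2 - (4 - 2)²/2 = 9/2 - ½*2² = 9/2 - ½*4 = 9/2 - 2 = 5/2 ≈ 2.5000)
n = ⅚ (n = (-27 - 8)/(21 - 63) = -35/(-42) = -35*(-1/42) = ⅚ ≈ 0.83333)
-22 + (K/26)/(-32 + n) = -22 + ((5/2)/26)/(-32 + ⅚) = -22 + ((5/2)*(1/26))/(-187/6) = -22 - 6/187*5/52 = -22 - 15/4862 = -106979/4862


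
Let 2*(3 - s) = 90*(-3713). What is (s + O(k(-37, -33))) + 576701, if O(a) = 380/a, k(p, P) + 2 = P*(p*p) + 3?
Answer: 8400352871/11294 ≈ 7.4379e+5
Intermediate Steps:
k(p, P) = 1 + P*p² (k(p, P) = -2 + (P*(p*p) + 3) = -2 + (P*p² + 3) = -2 + (3 + P*p²) = 1 + P*p²)
s = 167088 (s = 3 - 45*(-3713) = 3 - ½*(-334170) = 3 + 167085 = 167088)
(s + O(k(-37, -33))) + 576701 = (167088 + 380/(1 - 33*(-37)²)) + 576701 = (167088 + 380/(1 - 33*1369)) + 576701 = (167088 + 380/(1 - 45177)) + 576701 = (167088 + 380/(-45176)) + 576701 = (167088 + 380*(-1/45176)) + 576701 = (167088 - 95/11294) + 576701 = 1887091777/11294 + 576701 = 8400352871/11294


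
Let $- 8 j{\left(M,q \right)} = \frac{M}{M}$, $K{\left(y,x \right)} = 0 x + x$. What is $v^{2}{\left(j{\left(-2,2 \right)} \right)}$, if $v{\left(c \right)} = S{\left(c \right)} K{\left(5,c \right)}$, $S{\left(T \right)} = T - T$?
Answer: $0$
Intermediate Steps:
$K{\left(y,x \right)} = x$ ($K{\left(y,x \right)} = 0 + x = x$)
$S{\left(T \right)} = 0$
$j{\left(M,q \right)} = - \frac{1}{8}$ ($j{\left(M,q \right)} = - \frac{M \frac{1}{M}}{8} = \left(- \frac{1}{8}\right) 1 = - \frac{1}{8}$)
$v{\left(c \right)} = 0$ ($v{\left(c \right)} = 0 c = 0$)
$v^{2}{\left(j{\left(-2,2 \right)} \right)} = 0^{2} = 0$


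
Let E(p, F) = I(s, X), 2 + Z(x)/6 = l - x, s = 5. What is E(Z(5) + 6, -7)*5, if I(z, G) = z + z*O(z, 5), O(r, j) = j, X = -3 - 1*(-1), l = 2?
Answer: 150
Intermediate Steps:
X = -2 (X = -3 + 1 = -2)
Z(x) = -6*x (Z(x) = -12 + 6*(2 - x) = -12 + (12 - 6*x) = -6*x)
I(z, G) = 6*z (I(z, G) = z + z*5 = z + 5*z = 6*z)
E(p, F) = 30 (E(p, F) = 6*5 = 30)
E(Z(5) + 6, -7)*5 = 30*5 = 150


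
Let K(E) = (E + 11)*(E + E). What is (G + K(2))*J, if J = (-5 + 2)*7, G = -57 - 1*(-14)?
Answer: -189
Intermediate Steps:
G = -43 (G = -57 + 14 = -43)
K(E) = 2*E*(11 + E) (K(E) = (11 + E)*(2*E) = 2*E*(11 + E))
J = -21 (J = -3*7 = -21)
(G + K(2))*J = (-43 + 2*2*(11 + 2))*(-21) = (-43 + 2*2*13)*(-21) = (-43 + 52)*(-21) = 9*(-21) = -189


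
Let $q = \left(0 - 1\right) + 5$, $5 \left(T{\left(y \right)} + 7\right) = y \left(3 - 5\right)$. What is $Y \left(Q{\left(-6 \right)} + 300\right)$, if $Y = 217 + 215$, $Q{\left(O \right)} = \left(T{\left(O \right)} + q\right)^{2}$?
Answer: $\frac{3243888}{25} \approx 1.2976 \cdot 10^{5}$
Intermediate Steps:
$T{\left(y \right)} = -7 - \frac{2 y}{5}$ ($T{\left(y \right)} = -7 + \frac{y \left(3 - 5\right)}{5} = -7 + \frac{y \left(-2\right)}{5} = -7 + \frac{\left(-2\right) y}{5} = -7 - \frac{2 y}{5}$)
$q = 4$ ($q = -1 + 5 = 4$)
$Q{\left(O \right)} = \left(-3 - \frac{2 O}{5}\right)^{2}$ ($Q{\left(O \right)} = \left(\left(-7 - \frac{2 O}{5}\right) + 4\right)^{2} = \left(-3 - \frac{2 O}{5}\right)^{2}$)
$Y = 432$
$Y \left(Q{\left(-6 \right)} + 300\right) = 432 \left(\frac{\left(15 + 2 \left(-6\right)\right)^{2}}{25} + 300\right) = 432 \left(\frac{\left(15 - 12\right)^{2}}{25} + 300\right) = 432 \left(\frac{3^{2}}{25} + 300\right) = 432 \left(\frac{1}{25} \cdot 9 + 300\right) = 432 \left(\frac{9}{25} + 300\right) = 432 \cdot \frac{7509}{25} = \frac{3243888}{25}$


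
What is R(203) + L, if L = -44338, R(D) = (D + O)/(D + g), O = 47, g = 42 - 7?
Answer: -5276097/119 ≈ -44337.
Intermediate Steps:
g = 35
R(D) = (47 + D)/(35 + D) (R(D) = (D + 47)/(D + 35) = (47 + D)/(35 + D))
R(203) + L = (47 + 203)/(35 + 203) - 44338 = 250/238 - 44338 = (1/238)*250 - 44338 = 125/119 - 44338 = -5276097/119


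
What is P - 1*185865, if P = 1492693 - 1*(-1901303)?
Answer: 3208131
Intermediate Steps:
P = 3393996 (P = 1492693 + 1901303 = 3393996)
P - 1*185865 = 3393996 - 1*185865 = 3393996 - 185865 = 3208131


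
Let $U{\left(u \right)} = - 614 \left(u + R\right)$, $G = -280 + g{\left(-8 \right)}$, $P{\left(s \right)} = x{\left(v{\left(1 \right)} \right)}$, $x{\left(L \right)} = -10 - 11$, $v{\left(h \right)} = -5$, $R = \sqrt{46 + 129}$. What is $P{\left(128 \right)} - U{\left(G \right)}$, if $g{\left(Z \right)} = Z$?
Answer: $-176853 + 3070 \sqrt{7} \approx -1.6873 \cdot 10^{5}$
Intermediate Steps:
$R = 5 \sqrt{7}$ ($R = \sqrt{175} = 5 \sqrt{7} \approx 13.229$)
$x{\left(L \right)} = -21$
$P{\left(s \right)} = -21$
$G = -288$ ($G = -280 - 8 = -288$)
$U{\left(u \right)} = - 3070 \sqrt{7} - 614 u$ ($U{\left(u \right)} = - 614 \left(u + 5 \sqrt{7}\right) = - 3070 \sqrt{7} - 614 u$)
$P{\left(128 \right)} - U{\left(G \right)} = -21 - \left(- 3070 \sqrt{7} - -176832\right) = -21 - \left(- 3070 \sqrt{7} + 176832\right) = -21 - \left(176832 - 3070 \sqrt{7}\right) = -176853 + 3070 \sqrt{7}$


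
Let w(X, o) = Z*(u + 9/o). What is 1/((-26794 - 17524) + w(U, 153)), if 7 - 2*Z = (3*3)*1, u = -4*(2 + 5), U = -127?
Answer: -17/752931 ≈ -2.2578e-5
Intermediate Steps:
u = -28 (u = -4*7 = -28)
Z = -1 (Z = 7/2 - 3*3/2 = 7/2 - 9/2 = -1)
w(X, o) = 28 - 9/o (w(X, o) = -(-28 + 9/o) = 28 - 9/o)
1/((-26794 - 17524) + w(U, 153)) = 1/((-26794 - 17524) + (28 - 9/153)) = 1/(-44318 + (28 - 9*1/153)) = 1/(-44318 + (28 - 1/17)) = 1/(-44318 + 475/17) = 1/(-752931/17) = -17/752931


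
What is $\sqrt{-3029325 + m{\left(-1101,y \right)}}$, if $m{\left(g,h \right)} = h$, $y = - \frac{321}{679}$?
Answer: $\frac{2 i \sqrt{349160811321}}{679} \approx 1740.5 i$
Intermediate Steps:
$y = - \frac{321}{679}$ ($y = \left(-321\right) \frac{1}{679} = - \frac{321}{679} \approx -0.47275$)
$\sqrt{-3029325 + m{\left(-1101,y \right)}} = \sqrt{-3029325 - \frac{321}{679}} = \sqrt{- \frac{2056911996}{679}} = \frac{2 i \sqrt{349160811321}}{679}$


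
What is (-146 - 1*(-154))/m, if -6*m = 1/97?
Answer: -4656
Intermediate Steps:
m = -1/582 (m = -⅙/97 = -⅙*1/97 = -1/582 ≈ -0.0017182)
(-146 - 1*(-154))/m = (-146 - 1*(-154))/(-1/582) = (-146 + 154)*(-582) = 8*(-582) = -4656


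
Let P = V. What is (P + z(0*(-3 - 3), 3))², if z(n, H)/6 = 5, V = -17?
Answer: 169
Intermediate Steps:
z(n, H) = 30 (z(n, H) = 6*5 = 30)
P = -17
(P + z(0*(-3 - 3), 3))² = (-17 + 30)² = 13² = 169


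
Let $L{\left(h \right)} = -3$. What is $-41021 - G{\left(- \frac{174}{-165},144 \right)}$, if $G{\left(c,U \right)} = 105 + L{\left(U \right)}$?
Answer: $-41123$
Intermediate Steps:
$G{\left(c,U \right)} = 102$ ($G{\left(c,U \right)} = 105 - 3 = 102$)
$-41021 - G{\left(- \frac{174}{-165},144 \right)} = -41021 - 102 = -41123$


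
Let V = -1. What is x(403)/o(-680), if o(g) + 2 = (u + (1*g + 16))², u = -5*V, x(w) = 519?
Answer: 519/434279 ≈ 0.0011951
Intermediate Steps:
u = 5 (u = -5*(-1) = 5)
o(g) = -2 + (21 + g)² (o(g) = -2 + (5 + (1*g + 16))² = -2 + (5 + (g + 16))² = -2 + (5 + (16 + g))² = -2 + (21 + g)²)
x(403)/o(-680) = 519/(-2 + (21 - 680)²) = 519/(-2 + (-659)²) = 519/(-2 + 434281) = 519/434279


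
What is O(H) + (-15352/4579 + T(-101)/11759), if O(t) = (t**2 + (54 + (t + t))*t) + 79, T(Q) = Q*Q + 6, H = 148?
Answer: 209088004192/2833919 ≈ 73781.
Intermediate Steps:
T(Q) = 6 + Q**2 (T(Q) = Q**2 + 6 = 6 + Q**2)
O(t) = 79 + t**2 + t*(54 + 2*t) (O(t) = (t**2 + (54 + 2*t)*t) + 79 = (t**2 + t*(54 + 2*t)) + 79 = 79 + t**2 + t*(54 + 2*t))
O(H) + (-15352/4579 + T(-101)/11759) = (79 + 3*148**2 + 54*148) + (-15352/4579 + (6 + (-101)**2)/11759) = (79 + 3*21904 + 7992) + (-15352*1/4579 + (6 + 10201)*(1/11759)) = (79 + 65712 + 7992) + (-808/241 + 10207*(1/11759)) = 73783 + (-808/241 + 10207/11759) = 73783 - 7041385/2833919 = 209088004192/2833919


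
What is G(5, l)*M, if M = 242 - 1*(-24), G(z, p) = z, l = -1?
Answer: 1330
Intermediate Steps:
M = 266 (M = 242 + 24 = 266)
G(5, l)*M = 5*266 = 1330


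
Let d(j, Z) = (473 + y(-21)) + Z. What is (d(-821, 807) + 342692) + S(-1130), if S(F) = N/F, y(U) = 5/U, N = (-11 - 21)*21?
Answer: 4081232011/11865 ≈ 3.4397e+5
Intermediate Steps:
N = -672 (N = -32*21 = -672)
d(j, Z) = 9928/21 + Z (d(j, Z) = (473 + 5/(-21)) + Z = (473 + 5*(-1/21)) + Z = (473 - 5/21) + Z = 9928/21 + Z)
S(F) = -672/F
(d(-821, 807) + 342692) + S(-1130) = ((9928/21 + 807) + 342692) - 672/(-1130) = (26875/21 + 342692) - 672*(-1/1130) = 7223407/21 + 336/565 = 4081232011/11865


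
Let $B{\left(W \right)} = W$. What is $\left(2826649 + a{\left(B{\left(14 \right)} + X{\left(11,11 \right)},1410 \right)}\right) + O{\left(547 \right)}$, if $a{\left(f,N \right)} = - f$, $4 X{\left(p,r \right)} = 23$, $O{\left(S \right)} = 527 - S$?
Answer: $\frac{11306437}{4} \approx 2.8266 \cdot 10^{6}$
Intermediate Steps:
$X{\left(p,r \right)} = \frac{23}{4}$ ($X{\left(p,r \right)} = \frac{1}{4} \cdot 23 = \frac{23}{4}$)
$\left(2826649 + a{\left(B{\left(14 \right)} + X{\left(11,11 \right)},1410 \right)}\right) + O{\left(547 \right)} = \left(2826649 - \left(14 + \frac{23}{4}\right)\right) + \left(527 - 547\right) = \left(2826649 - \frac{79}{4}\right) + \left(527 - 547\right) = \left(2826649 - \frac{79}{4}\right) - 20 = \frac{11306517}{4} - 20 = \frac{11306437}{4}$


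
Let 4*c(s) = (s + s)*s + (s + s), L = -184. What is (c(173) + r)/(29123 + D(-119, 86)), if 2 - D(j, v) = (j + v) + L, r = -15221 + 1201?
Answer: 1031/29342 ≈ 0.035137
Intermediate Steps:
r = -14020
D(j, v) = 186 - j - v (D(j, v) = 2 - ((j + v) - 184) = 2 - (-184 + j + v) = 2 + (184 - j - v) = 186 - j - v)
c(s) = s/2 + s²/2 (c(s) = ((s + s)*s + (s + s))/4 = ((2*s)*s + 2*s)/4 = (2*s² + 2*s)/4 = (2*s + 2*s²)/4 = s/2 + s²/2)
(c(173) + r)/(29123 + D(-119, 86)) = ((½)*173*(1 + 173) - 14020)/(29123 + (186 - 1*(-119) - 1*86)) = ((½)*173*174 - 14020)/(29123 + (186 + 119 - 86)) = (15051 - 14020)/(29123 + 219) = 1031/29342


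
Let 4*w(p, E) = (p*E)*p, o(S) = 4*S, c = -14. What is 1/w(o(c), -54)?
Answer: -1/42336 ≈ -2.3621e-5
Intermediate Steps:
w(p, E) = E*p²/4 (w(p, E) = ((p*E)*p)/4 = ((E*p)*p)/4 = (E*p²)/4 = E*p²/4)
1/w(o(c), -54) = 1/((¼)*(-54)*(4*(-14))²) = 1/((¼)*(-54)*(-56)²) = 1/((¼)*(-54)*3136) = 1/(-42336) = -1/42336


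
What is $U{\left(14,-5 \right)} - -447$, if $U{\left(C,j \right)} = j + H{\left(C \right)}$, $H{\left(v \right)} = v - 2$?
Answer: $454$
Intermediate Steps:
$H{\left(v \right)} = -2 + v$
$U{\left(C,j \right)} = -2 + C + j$ ($U{\left(C,j \right)} = j + \left(-2 + C\right) = -2 + C + j$)
$U{\left(14,-5 \right)} - -447 = \left(-2 + 14 - 5\right) - -447 = 7 + 447 = 454$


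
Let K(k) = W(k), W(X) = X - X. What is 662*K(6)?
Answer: 0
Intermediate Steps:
W(X) = 0
K(k) = 0
662*K(6) = 662*0 = 0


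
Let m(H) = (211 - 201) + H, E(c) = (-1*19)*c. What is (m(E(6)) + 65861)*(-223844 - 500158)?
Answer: -47608199514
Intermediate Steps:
E(c) = -19*c
m(H) = 10 + H
(m(E(6)) + 65861)*(-223844 - 500158) = ((10 - 19*6) + 65861)*(-223844 - 500158) = ((10 - 114) + 65861)*(-724002) = (-104 + 65861)*(-724002) = 65757*(-724002) = -47608199514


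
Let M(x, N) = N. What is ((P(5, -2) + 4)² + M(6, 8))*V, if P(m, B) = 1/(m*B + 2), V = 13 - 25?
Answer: -4419/16 ≈ -276.19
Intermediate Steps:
V = -12
P(m, B) = 1/(2 + B*m) (P(m, B) = 1/(B*m + 2) = 1/(2 + B*m))
((P(5, -2) + 4)² + M(6, 8))*V = ((1/(2 - 2*5) + 4)² + 8)*(-12) = ((1/(2 - 10) + 4)² + 8)*(-12) = ((1/(-8) + 4)² + 8)*(-12) = ((-⅛ + 4)² + 8)*(-12) = ((31/8)² + 8)*(-12) = (961/64 + 8)*(-12) = (1473/64)*(-12) = -4419/16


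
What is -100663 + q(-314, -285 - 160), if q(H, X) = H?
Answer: -100977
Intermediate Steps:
-100663 + q(-314, -285 - 160) = -100663 - 314 = -100977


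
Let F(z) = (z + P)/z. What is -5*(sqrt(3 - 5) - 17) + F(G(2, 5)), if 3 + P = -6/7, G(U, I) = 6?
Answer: 1195/14 - 5*I*sqrt(2) ≈ 85.357 - 7.0711*I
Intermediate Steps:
P = -27/7 (P = -3 - 6/7 = -27/7 ≈ -3.8571)
F(z) = (-27/7 + z)/z (F(z) = (z - 27/7)/z = (-27/7 + z)/z)
-5*(sqrt(3 - 5) - 17) + F(G(2, 5)) = -5*(sqrt(3 - 5) - 17) + (-27/7 + 6)/6 = -5*(sqrt(-2) - 17) + (1/6)*(15/7) = -5*(I*sqrt(2) - 17) + 5/14 = -5*(-17 + I*sqrt(2)) + 5/14 = (85 - 5*I*sqrt(2)) + 5/14 = 1195/14 - 5*I*sqrt(2)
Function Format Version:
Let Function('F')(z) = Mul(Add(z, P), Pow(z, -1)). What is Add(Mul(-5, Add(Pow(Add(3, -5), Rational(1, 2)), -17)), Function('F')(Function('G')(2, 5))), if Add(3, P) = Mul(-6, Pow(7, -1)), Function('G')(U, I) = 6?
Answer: Add(Rational(1195, 14), Mul(-5, I, Pow(2, Rational(1, 2)))) ≈ Add(85.357, Mul(-7.0711, I))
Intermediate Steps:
P = Rational(-27, 7) (P = Add(-3, Mul(-6, Pow(7, -1))) = Add(-3, Mul(-6, Rational(1, 7))) = Add(-3, Rational(-6, 7)) = Rational(-27, 7) ≈ -3.8571)
Function('F')(z) = Mul(Pow(z, -1), Add(Rational(-27, 7), z)) (Function('F')(z) = Mul(Add(z, Rational(-27, 7)), Pow(z, -1)) = Mul(Add(Rational(-27, 7), z), Pow(z, -1)) = Mul(Pow(z, -1), Add(Rational(-27, 7), z)))
Add(Mul(-5, Add(Pow(Add(3, -5), Rational(1, 2)), -17)), Function('F')(Function('G')(2, 5))) = Add(Mul(-5, Add(Pow(Add(3, -5), Rational(1, 2)), -17)), Mul(Pow(6, -1), Add(Rational(-27, 7), 6))) = Add(Mul(-5, Add(Pow(-2, Rational(1, 2)), -17)), Mul(Rational(1, 6), Rational(15, 7))) = Add(Mul(-5, Add(Mul(I, Pow(2, Rational(1, 2))), -17)), Rational(5, 14)) = Add(Mul(-5, Add(-17, Mul(I, Pow(2, Rational(1, 2))))), Rational(5, 14)) = Add(Add(85, Mul(-5, I, Pow(2, Rational(1, 2)))), Rational(5, 14)) = Add(Rational(1195, 14), Mul(-5, I, Pow(2, Rational(1, 2))))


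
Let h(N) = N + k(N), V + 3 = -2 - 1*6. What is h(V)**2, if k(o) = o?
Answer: 484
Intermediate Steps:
V = -11 (V = -3 + (-2 - 1*6) = -3 + (-2 - 6) = -3 - 8 = -11)
h(N) = 2*N (h(N) = N + N = 2*N)
h(V)**2 = (2*(-11))**2 = (-22)**2 = 484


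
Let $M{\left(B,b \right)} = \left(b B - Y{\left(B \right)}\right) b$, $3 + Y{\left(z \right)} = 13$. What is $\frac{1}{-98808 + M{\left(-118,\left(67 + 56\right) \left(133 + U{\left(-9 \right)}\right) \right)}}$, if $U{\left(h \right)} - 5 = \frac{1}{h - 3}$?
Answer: $- \frac{8}{271655908039} \approx -2.9449 \cdot 10^{-11}$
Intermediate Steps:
$Y{\left(z \right)} = 10$ ($Y{\left(z \right)} = -3 + 13 = 10$)
$U{\left(h \right)} = 5 + \frac{1}{-3 + h}$ ($U{\left(h \right)} = 5 + \frac{1}{h - 3} = 5 + \frac{1}{-3 + h}$)
$M{\left(B,b \right)} = b \left(-10 + B b\right)$ ($M{\left(B,b \right)} = \left(b B - 10\right) b = \left(B b - 10\right) b = \left(-10 + B b\right) b = b \left(-10 + B b\right)$)
$\frac{1}{-98808 + M{\left(-118,\left(67 + 56\right) \left(133 + U{\left(-9 \right)}\right) \right)}} = \frac{1}{-98808 + \left(67 + 56\right) \left(133 + \frac{-14 + 5 \left(-9\right)}{-3 - 9}\right) \left(-10 - 118 \left(67 + 56\right) \left(133 + \frac{-14 + 5 \left(-9\right)}{-3 - 9}\right)\right)} = \frac{1}{-98808 + 123 \left(133 + \frac{-14 - 45}{-12}\right) \left(-10 - 118 \cdot 123 \left(133 + \frac{-14 - 45}{-12}\right)\right)} = \frac{1}{-98808 + 123 \left(133 - - \frac{59}{12}\right) \left(-10 - 118 \cdot 123 \left(133 - - \frac{59}{12}\right)\right)} = \frac{1}{-98808 + 123 \left(133 + \frac{59}{12}\right) \left(-10 - 118 \cdot 123 \left(133 + \frac{59}{12}\right)\right)} = \frac{1}{-98808 + 123 \cdot \frac{1655}{12} \left(-10 - 118 \cdot 123 \cdot \frac{1655}{12}\right)} = \frac{1}{-98808 + \frac{67855 \left(-10 - \frac{4003445}{2}\right)}{4}} = \frac{1}{-98808 + \frac{67855}{4} \left(- \frac{4003465}{2}\right)} = \frac{1}{-98808 - \frac{271655117575}{8}} = \frac{1}{- \frac{271655908039}{8}} = - \frac{8}{271655908039}$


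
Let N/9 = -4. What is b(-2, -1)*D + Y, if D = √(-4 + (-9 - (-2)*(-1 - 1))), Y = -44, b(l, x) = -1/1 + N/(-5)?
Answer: -44 + 31*I*√17/5 ≈ -44.0 + 25.563*I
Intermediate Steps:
N = -36 (N = 9*(-4) = -36)
b(l, x) = 31/5 (b(l, x) = -1/1 - 36/(-5) = -1*1 - 36*(-⅕) = -1 + 36/5 = 31/5)
D = I*√17 (D = √(-4 + (-9 - (-2)*(-2))) = √(-4 + (-9 - 1*4)) = √(-4 + (-9 - 4)) = √(-4 - 13) = √(-17) = I*√17 ≈ 4.1231*I)
b(-2, -1)*D + Y = 31*(I*√17)/5 - 44 = 31*I*√17/5 - 44 = -44 + 31*I*√17/5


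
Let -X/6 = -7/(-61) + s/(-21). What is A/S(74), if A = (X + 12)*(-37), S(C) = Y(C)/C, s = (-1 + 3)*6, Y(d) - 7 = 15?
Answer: -8616486/4697 ≈ -1834.5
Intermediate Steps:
Y(d) = 22 (Y(d) = 7 + 15 = 22)
s = 12 (s = 2*6 = 12)
S(C) = 22/C
X = 1170/427 (X = -6*(-7/(-61) + 12/(-21)) = -6*(-7*(-1/61) + 12*(-1/21)) = -6*(7/61 - 4/7) = -6*(-195/427) = 1170/427 ≈ 2.7400)
A = -232878/427 (A = (1170/427 + 12)*(-37) = (6294/427)*(-37) = -232878/427 ≈ -545.38)
A/S(74) = -232878/(427*(22/74)) = -232878/(427*(22*(1/74))) = -232878/(427*11/37) = -232878/427*37/11 = -8616486/4697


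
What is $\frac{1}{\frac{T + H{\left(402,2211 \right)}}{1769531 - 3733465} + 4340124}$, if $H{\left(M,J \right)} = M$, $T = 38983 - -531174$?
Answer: $\frac{1963934}{8523716517257} \approx 2.3041 \cdot 10^{-7}$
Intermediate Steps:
$T = 570157$ ($T = 38983 + 531174 = 570157$)
$\frac{1}{\frac{T + H{\left(402,2211 \right)}}{1769531 - 3733465} + 4340124} = \frac{1}{\frac{570157 + 402}{1769531 - 3733465} + 4340124} = \frac{1}{\frac{570559}{-1963934} + 4340124} = \frac{1}{570559 \left(- \frac{1}{1963934}\right) + 4340124} = \frac{1}{- \frac{570559}{1963934} + 4340124} = \frac{1}{\frac{8523716517257}{1963934}} = \frac{1963934}{8523716517257}$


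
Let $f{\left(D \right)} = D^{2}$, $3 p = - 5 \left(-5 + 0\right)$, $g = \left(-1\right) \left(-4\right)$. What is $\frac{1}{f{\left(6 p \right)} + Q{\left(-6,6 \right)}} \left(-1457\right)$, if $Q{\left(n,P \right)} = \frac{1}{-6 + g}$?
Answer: $- \frac{2914}{4999} \approx -0.58292$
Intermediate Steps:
$g = 4$
$Q{\left(n,P \right)} = - \frac{1}{2}$ ($Q{\left(n,P \right)} = \frac{1}{-6 + 4} = \frac{1}{-2} = - \frac{1}{2}$)
$p = \frac{25}{3}$ ($p = \frac{\left(-5\right) \left(-5 + 0\right)}{3} = \frac{\left(-5\right) \left(-5\right)}{3} = \frac{1}{3} \cdot 25 = \frac{25}{3} \approx 8.3333$)
$\frac{1}{f{\left(6 p \right)} + Q{\left(-6,6 \right)}} \left(-1457\right) = \frac{1}{\left(6 \cdot \frac{25}{3}\right)^{2} - \frac{1}{2}} \left(-1457\right) = \frac{1}{50^{2} - \frac{1}{2}} \left(-1457\right) = \frac{1}{2500 - \frac{1}{2}} \left(-1457\right) = \frac{1}{\frac{4999}{2}} \left(-1457\right) = \frac{2}{4999} \left(-1457\right) = - \frac{2914}{4999}$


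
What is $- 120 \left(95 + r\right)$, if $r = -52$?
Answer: $-5160$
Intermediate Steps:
$- 120 \left(95 + r\right) = - 120 \left(95 - 52\right) = \left(-120\right) 43 = -5160$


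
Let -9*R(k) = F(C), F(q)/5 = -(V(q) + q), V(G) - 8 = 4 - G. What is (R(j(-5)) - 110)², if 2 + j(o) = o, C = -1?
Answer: 96100/9 ≈ 10678.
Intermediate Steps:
j(o) = -2 + o
V(G) = 12 - G (V(G) = 8 + (4 - G) = 12 - G)
F(q) = -60 (F(q) = 5*(-((12 - q) + q)) = 5*(-1*12) = 5*(-12) = -60)
R(k) = 20/3 (R(k) = -⅑*(-60) = 20/3)
(R(j(-5)) - 110)² = (20/3 - 110)² = (-310/3)² = 96100/9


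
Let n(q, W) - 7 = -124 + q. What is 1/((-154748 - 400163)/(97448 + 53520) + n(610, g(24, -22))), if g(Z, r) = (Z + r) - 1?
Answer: 150968/73872313 ≈ 0.0020436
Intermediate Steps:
g(Z, r) = -1 + Z + r
n(q, W) = -117 + q (n(q, W) = 7 + (-124 + q) = -117 + q)
1/((-154748 - 400163)/(97448 + 53520) + n(610, g(24, -22))) = 1/((-154748 - 400163)/(97448 + 53520) + (-117 + 610)) = 1/(-554911/150968 + 493) = 1/(73872313/150968) = 150968/73872313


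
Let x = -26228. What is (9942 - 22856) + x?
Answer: -39142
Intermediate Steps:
(9942 - 22856) + x = (9942 - 22856) - 26228 = -12914 - 26228 = -39142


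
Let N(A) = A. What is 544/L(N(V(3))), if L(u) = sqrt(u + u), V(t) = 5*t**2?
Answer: 272*sqrt(10)/15 ≈ 57.343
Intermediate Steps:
L(u) = sqrt(2)*sqrt(u) (L(u) = sqrt(2*u) = sqrt(2)*sqrt(u))
544/L(N(V(3))) = 544/((sqrt(2)*sqrt(5*3**2))) = 544/((sqrt(2)*sqrt(5*9))) = 544/((sqrt(2)*sqrt(45))) = 544/((sqrt(2)*(3*sqrt(5)))) = 544/((3*sqrt(10))) = 544*(sqrt(10)/30) = 272*sqrt(10)/15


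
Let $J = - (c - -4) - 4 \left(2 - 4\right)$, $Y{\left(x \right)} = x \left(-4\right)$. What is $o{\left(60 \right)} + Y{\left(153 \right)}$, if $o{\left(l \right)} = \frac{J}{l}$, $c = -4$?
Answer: $- \frac{9178}{15} \approx -611.87$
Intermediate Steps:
$Y{\left(x \right)} = - 4 x$
$J = 8$ ($J = - (-4 - -4) - 4 \left(2 - 4\right) = - (-4 + 4) - -8 = \left(-1\right) 0 + 8 = 0 + 8 = 8$)
$o{\left(l \right)} = \frac{8}{l}$
$o{\left(60 \right)} + Y{\left(153 \right)} = \frac{8}{60} - 612 = 8 \cdot \frac{1}{60} - 612 = \frac{2}{15} - 612 = - \frac{9178}{15}$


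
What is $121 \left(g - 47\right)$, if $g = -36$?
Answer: $-10043$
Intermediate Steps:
$121 \left(g - 47\right) = 121 \left(-36 - 47\right) = 121 \left(-83\right) = -10043$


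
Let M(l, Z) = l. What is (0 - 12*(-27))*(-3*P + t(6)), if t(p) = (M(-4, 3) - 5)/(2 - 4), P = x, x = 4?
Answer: -2430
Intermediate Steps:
P = 4
t(p) = 9/2 (t(p) = (-4 - 5)/(2 - 4) = -9/(-2) = -9*(-½) = 9/2)
(0 - 12*(-27))*(-3*P + t(6)) = (0 - 12*(-27))*(-3*4 + 9/2) = (0 + 324)*(-12 + 9/2) = 324*(-15/2) = -2430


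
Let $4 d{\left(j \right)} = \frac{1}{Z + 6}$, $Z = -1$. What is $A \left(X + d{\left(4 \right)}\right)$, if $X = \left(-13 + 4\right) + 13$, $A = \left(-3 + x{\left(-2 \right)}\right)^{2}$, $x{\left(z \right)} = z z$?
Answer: $\frac{81}{20} \approx 4.05$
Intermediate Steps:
$x{\left(z \right)} = z^{2}$
$A = 1$ ($A = \left(-3 + \left(-2\right)^{2}\right)^{2} = \left(-3 + 4\right)^{2} = 1^{2} = 1$)
$d{\left(j \right)} = \frac{1}{20}$ ($d{\left(j \right)} = \frac{1}{4 \left(-1 + 6\right)} = \frac{1}{4 \cdot 5} = \frac{1}{4} \cdot \frac{1}{5} = \frac{1}{20}$)
$X = 4$ ($X = -9 + 13 = 4$)
$A \left(X + d{\left(4 \right)}\right) = 1 \left(4 + \frac{1}{20}\right) = 1 \cdot \frac{81}{20} = \frac{81}{20}$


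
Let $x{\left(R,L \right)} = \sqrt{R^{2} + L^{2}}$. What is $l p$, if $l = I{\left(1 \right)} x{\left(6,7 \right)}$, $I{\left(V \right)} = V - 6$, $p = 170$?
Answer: $- 850 \sqrt{85} \approx -7836.6$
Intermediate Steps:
$x{\left(R,L \right)} = \sqrt{L^{2} + R^{2}}$
$I{\left(V \right)} = -6 + V$ ($I{\left(V \right)} = V - 6 = -6 + V$)
$l = - 5 \sqrt{85}$ ($l = \left(-6 + 1\right) \sqrt{7^{2} + 6^{2}} = - 5 \sqrt{49 + 36} = - 5 \sqrt{85} \approx -46.098$)
$l p = - 5 \sqrt{85} \cdot 170 = - 850 \sqrt{85}$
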